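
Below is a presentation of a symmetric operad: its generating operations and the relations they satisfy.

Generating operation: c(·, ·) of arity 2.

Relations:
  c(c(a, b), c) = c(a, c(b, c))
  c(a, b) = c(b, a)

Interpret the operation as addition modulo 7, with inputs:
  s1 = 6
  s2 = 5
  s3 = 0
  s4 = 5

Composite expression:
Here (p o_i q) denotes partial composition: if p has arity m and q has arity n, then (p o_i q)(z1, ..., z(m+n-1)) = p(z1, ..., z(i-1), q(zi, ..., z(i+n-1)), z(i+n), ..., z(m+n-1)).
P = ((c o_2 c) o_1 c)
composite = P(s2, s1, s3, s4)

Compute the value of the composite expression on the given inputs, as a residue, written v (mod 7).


2 (mod 7)


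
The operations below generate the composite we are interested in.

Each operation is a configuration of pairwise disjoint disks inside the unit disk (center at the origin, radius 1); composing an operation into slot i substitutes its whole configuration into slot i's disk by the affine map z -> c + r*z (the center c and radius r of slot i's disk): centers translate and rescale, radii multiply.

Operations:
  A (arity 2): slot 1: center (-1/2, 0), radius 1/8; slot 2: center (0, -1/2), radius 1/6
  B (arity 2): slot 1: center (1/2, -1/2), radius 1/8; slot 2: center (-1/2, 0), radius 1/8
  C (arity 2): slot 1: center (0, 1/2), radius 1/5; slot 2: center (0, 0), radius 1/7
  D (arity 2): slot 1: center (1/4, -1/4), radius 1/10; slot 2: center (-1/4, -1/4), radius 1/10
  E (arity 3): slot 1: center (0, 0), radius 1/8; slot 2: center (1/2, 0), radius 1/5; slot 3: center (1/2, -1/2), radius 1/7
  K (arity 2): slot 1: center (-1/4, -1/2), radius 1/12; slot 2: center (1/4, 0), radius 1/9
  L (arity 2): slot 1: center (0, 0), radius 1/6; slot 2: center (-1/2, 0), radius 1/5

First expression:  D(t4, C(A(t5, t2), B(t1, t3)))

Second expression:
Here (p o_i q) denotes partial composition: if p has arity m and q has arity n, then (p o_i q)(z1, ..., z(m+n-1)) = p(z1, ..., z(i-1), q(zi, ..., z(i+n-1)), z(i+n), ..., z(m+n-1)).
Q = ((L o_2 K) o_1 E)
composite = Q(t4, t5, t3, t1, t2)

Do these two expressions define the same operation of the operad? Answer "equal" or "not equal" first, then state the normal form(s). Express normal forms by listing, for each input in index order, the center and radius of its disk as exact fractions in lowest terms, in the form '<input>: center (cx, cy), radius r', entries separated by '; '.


not equal; first: t1: center (-17/70, -9/35), radius 1/560; t2: center (-1/4, -21/100), radius 1/300; t3: center (-9/35, -1/4), radius 1/560; t4: center (1/4, -1/4), radius 1/10; t5: center (-13/50, -1/5), radius 1/400; second: t1: center (-11/20, -1/10), radius 1/60; t2: center (-9/20, 0), radius 1/45; t3: center (1/12, -1/12), radius 1/42; t4: center (0, 0), radius 1/48; t5: center (1/12, 0), radius 1/30


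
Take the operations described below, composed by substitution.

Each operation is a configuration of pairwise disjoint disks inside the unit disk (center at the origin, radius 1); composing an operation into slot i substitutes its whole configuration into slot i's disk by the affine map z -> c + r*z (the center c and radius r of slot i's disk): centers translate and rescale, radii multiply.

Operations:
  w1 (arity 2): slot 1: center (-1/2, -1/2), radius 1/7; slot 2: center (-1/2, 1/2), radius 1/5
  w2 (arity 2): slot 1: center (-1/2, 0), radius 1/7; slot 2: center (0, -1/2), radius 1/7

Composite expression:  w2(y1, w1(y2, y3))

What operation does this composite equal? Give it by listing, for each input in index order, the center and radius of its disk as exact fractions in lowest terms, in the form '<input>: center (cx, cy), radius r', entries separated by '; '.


y1: center (-1/2, 0), radius 1/7; y2: center (-1/14, -4/7), radius 1/49; y3: center (-1/14, -3/7), radius 1/35


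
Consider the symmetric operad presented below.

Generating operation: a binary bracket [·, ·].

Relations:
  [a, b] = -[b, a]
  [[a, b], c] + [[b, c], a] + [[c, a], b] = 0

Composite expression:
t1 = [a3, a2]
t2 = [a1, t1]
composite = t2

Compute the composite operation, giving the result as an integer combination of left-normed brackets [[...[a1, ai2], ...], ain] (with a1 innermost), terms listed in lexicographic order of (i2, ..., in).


-[[a1, a2], a3] + [[a1, a3], a2]

Skip Jacobi rewriting: expand, keep a1-initial words, read off terms.
Composite bracket: [a1, [a3, a2]]
Each bracket splits as ab - ba, giving 4 signed words (2^2 = 4).
Keep just the words that open with a1:
  a1a2a3 appears with sign -1, giving the term -[[a1, a2], a3]
  a1a3a2 appears with sign +1, giving the term +[[a1, a3], a2]


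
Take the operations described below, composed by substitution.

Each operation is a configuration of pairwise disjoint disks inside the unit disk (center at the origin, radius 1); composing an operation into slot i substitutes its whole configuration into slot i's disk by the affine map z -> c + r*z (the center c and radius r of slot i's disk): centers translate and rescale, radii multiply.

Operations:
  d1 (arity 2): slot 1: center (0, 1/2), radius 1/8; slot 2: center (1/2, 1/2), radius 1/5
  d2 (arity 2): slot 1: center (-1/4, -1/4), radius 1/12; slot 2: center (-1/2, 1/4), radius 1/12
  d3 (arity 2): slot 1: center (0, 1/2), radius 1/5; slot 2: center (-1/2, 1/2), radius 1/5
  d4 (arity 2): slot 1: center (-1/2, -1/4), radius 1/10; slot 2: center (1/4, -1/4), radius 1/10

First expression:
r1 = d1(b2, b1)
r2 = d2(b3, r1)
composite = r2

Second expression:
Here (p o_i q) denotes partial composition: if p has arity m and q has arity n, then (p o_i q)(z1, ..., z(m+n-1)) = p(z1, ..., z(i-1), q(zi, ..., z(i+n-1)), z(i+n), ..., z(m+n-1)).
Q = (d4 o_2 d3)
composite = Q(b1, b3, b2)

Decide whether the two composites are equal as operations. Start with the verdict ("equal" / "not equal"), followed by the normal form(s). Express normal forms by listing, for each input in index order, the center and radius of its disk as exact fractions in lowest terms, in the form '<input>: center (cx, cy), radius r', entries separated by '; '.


The first composite normalizes to b1: center (-11/24, 7/24), radius 1/60; b2: center (-1/2, 7/24), radius 1/96; b3: center (-1/4, -1/4), radius 1/12
The second composite normalizes to b1: center (-1/2, -1/4), radius 1/10; b2: center (1/5, -1/5), radius 1/50; b3: center (1/4, -1/5), radius 1/50
Distinct normal forms: not equal.

not equal; first: b1: center (-11/24, 7/24), radius 1/60; b2: center (-1/2, 7/24), radius 1/96; b3: center (-1/4, -1/4), radius 1/12; second: b1: center (-1/2, -1/4), radius 1/10; b2: center (1/5, -1/5), radius 1/50; b3: center (1/4, -1/5), radius 1/50


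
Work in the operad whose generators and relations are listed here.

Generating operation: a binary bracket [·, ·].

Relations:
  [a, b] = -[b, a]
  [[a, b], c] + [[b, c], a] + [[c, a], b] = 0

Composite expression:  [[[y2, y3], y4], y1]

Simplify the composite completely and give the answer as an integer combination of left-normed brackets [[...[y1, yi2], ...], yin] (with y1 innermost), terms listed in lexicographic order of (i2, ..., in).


-[[[y1, y2], y3], y4] + [[[y1, y3], y2], y4] + [[[y1, y4], y2], y3] - [[[y1, y4], y3], y2]

Skip Jacobi rewriting: expand, keep y1-initial words, read off terms.
Composite bracket: [[[y2, y3], y4], y1]
Expanding via [a, b] = ab - ba: 8 signed words (2^3 = 8).
Words beginning with y1 determine it all:
  sign of y1y2y3y4 is -1, so it contributes -[[[y1, y2], y3], y4]
  sign of y1y3y2y4 is +1, so it contributes +[[[y1, y3], y2], y4]
  sign of y1y4y2y3 is +1, so it contributes +[[[y1, y4], y2], y3]
  sign of y1y4y3y2 is -1, so it contributes -[[[y1, y4], y3], y2]


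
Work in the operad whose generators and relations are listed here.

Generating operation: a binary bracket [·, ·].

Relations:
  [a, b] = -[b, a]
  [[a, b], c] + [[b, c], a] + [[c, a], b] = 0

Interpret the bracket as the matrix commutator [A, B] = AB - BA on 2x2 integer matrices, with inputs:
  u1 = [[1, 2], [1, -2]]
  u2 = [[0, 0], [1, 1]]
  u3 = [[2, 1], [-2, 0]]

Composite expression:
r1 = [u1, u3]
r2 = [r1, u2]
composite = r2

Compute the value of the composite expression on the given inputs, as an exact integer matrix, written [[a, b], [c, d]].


[[-1, -1], [2, 1]]


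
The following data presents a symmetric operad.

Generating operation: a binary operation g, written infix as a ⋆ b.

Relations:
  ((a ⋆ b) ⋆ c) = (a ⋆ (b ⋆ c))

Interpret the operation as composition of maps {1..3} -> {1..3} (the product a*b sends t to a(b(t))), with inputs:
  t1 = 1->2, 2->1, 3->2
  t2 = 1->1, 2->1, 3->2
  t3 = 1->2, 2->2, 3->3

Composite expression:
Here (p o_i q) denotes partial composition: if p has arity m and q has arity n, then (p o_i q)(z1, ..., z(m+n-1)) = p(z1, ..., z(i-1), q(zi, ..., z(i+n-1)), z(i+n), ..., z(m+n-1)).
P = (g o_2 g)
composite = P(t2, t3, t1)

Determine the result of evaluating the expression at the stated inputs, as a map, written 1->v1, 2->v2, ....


(t3 ⋆ t1) = 1->2, 2->2, 3->2
(t2 ⋆ (t3 ⋆ t1)) = 1->1, 2->1, 3->1

1->1, 2->1, 3->1


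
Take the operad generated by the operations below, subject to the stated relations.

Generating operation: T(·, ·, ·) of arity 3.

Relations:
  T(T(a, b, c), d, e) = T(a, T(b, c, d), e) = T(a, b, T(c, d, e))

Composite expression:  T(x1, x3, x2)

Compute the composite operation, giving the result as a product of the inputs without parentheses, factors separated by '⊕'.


All parenthesizations of T agree; list the x-inputs left to right.
T(x1, x3, x2) linearizes to x1 ⊕ x3 ⊕ x2

x1 ⊕ x3 ⊕ x2


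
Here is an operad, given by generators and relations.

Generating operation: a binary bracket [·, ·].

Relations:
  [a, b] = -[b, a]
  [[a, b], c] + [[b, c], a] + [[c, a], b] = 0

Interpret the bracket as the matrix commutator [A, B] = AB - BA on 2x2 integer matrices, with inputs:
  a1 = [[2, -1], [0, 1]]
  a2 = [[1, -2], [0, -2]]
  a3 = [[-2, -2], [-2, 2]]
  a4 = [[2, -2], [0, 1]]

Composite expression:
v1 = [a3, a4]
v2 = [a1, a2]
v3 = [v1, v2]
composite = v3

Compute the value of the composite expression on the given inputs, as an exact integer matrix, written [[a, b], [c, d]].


[a3, a4] = [[-4, 10], [-2, 4]]
[a1, a2] = [[0, 1], [0, 0]]
[[a3, a4], [a1, a2]] = [[2, -8], [0, -2]]

[[2, -8], [0, -2]]


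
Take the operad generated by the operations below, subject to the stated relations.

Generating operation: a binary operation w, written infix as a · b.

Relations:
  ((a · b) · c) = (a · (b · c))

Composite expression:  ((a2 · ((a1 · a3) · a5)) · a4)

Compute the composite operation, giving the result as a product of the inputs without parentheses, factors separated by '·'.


a2 · a1 · a3 · a5 · a4

Key point: w is associative — brackets drop, the a-order remains.
(a1 · a3) collapses to a1 · a3
((a1 · a3) · a5) collapses to a1 · a3 · a5
(a2 · ((a1 · a3) · a5)) collapses to a2 · a1 · a3 · a5
((a2 · ((a1 · a3) · a5)) · a4) collapses to a2 · a1 · a3 · a5 · a4


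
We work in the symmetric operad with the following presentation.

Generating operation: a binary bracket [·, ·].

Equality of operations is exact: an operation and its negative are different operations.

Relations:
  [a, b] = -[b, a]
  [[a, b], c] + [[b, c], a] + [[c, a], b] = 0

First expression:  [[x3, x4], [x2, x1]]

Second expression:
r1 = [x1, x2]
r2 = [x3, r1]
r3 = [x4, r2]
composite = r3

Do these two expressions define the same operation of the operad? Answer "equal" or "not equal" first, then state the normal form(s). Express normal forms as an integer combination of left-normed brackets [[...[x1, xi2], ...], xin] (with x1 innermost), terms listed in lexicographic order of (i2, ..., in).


not equal; the first gives [[[x1, x2], x3], x4] - [[[x1, x2], x4], x3] and the second [[[x1, x2], x3], x4]

The first expression, normalized: [[[x1, x2], x3], x4] - [[[x1, x2], x4], x3]
The second expression, normalized: [[[x1, x2], x3], x4]
No match — not equal.


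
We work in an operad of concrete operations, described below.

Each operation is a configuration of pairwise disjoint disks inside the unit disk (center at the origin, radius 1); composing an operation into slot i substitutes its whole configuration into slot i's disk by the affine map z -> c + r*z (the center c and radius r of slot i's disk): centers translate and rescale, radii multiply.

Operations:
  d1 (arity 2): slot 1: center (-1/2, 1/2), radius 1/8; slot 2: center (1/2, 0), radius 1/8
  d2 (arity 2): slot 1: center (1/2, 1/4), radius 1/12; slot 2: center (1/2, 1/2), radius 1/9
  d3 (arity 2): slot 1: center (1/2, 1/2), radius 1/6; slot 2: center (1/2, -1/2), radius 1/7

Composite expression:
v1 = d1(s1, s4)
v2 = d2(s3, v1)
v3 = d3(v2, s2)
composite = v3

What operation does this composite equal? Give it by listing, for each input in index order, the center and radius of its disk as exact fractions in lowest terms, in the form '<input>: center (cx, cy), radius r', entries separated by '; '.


s1: center (31/54, 16/27), radius 1/432; s2: center (1/2, -1/2), radius 1/7; s3: center (7/12, 13/24), radius 1/72; s4: center (16/27, 7/12), radius 1/432

Each s-disk chains the slot maps above it in d3; radii multiply.
input s3: applying the 2 nested substitutions gives center (7/12, 13/24), radius 1/72
input s1: applying the 3 nested substitutions gives center (31/54, 16/27), radius 1/432
input s4: applying the 3 nested substitutions gives center (16/27, 7/12), radius 1/432
input s2: applying the 1 nested substitution gives center (1/2, -1/2), radius 1/7


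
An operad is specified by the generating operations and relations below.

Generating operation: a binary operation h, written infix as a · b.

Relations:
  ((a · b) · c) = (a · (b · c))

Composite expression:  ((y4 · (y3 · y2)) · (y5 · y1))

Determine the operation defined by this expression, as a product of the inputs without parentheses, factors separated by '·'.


All parenthesizations of h agree; list the y-inputs left to right.
(y3 · y2) flattens to y3 · y2
(y4 · (y3 · y2)) flattens to y4 · y3 · y2
(y5 · y1) flattens to y5 · y1
((y4 · (y3 · y2)) · (y5 · y1)) flattens to y4 · y3 · y2 · y5 · y1

y4 · y3 · y2 · y5 · y1


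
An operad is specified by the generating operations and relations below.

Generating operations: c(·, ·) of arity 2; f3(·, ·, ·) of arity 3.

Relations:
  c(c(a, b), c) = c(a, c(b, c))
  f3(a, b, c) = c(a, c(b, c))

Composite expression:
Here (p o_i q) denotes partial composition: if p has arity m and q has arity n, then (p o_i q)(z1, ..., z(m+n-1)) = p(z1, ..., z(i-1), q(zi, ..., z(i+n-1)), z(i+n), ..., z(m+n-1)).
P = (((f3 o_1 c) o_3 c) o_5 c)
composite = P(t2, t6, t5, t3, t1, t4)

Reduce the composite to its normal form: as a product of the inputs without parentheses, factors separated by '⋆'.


t2 ⋆ t6 ⋆ t5 ⋆ t3 ⋆ t1 ⋆ t4

Associativity of f3 dissolves the nesting; only the t-input order survives.
c(t2, t6) unparenthesizes to t2 ⋆ t6
c(t5, t3) unparenthesizes to t5 ⋆ t3
c(t1, t4) unparenthesizes to t1 ⋆ t4
f3(c(t2, t6), c(t5, t3), c(t1, t4)) unparenthesizes to t2 ⋆ t6 ⋆ t5 ⋆ t3 ⋆ t1 ⋆ t4


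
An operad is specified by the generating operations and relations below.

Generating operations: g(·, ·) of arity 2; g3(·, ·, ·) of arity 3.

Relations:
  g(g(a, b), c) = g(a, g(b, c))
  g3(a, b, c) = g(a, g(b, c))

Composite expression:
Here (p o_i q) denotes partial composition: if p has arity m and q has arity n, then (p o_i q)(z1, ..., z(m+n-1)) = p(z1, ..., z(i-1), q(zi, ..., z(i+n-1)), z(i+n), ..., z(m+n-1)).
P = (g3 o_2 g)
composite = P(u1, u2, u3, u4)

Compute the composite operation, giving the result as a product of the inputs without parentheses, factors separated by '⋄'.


u1 ⋄ u2 ⋄ u3 ⋄ u4

The g3-tree's shape is irrelevant; the u-reading-order decides.
g(u2, u3) spells out as u2 ⋄ u3
g3(u1, g(u2, u3), u4) spells out as u1 ⋄ u2 ⋄ u3 ⋄ u4


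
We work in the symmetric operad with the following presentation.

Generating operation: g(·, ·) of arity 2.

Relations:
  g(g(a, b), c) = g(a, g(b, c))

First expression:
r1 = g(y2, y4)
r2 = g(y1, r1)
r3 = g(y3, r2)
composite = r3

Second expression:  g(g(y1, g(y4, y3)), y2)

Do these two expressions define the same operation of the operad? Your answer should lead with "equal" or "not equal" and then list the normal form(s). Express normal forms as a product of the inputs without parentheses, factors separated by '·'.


The first composite normalizes to y3 · y1 · y2 · y4
The second composite normalizes to y1 · y4 · y3 · y2
The normal forms differ: not equal.

not equal — first y3 · y1 · y2 · y4, second y1 · y4 · y3 · y2


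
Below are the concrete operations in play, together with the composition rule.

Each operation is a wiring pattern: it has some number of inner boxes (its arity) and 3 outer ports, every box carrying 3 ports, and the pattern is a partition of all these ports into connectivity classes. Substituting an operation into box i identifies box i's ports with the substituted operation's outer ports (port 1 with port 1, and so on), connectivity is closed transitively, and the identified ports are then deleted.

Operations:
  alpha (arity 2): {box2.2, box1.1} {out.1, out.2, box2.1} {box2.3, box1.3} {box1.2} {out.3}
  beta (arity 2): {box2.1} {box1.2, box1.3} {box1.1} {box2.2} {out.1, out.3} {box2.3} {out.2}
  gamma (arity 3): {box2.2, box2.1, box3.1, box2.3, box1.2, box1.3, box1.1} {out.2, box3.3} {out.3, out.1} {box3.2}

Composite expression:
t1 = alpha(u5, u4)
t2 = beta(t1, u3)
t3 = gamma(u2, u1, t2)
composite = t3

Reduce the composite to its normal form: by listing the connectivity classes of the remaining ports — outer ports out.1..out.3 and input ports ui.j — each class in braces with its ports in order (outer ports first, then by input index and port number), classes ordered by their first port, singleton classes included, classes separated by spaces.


{out.1, out.3} {out.2, u1.1, u1.2, u1.3, u2.1, u2.2, u2.3} {u3.1} {u3.2} {u3.3} {u4.1} {u4.2, u5.1} {u4.3, u5.3} {u5.2}

Treat the ports identified at gamma as solder joints: merge, then drop.
after alpha, the pattern on (u5, u4) reads {out.1, out.2, u4.1} {out.3} {u4.2, u5.1} {u4.3, u5.3} {u5.2} (out.j = its outer ports)
after beta, the pattern on (u5, u4, u3) reads {out.1, out.3} {out.2} {u3.1} {u3.2} {u3.3} {u4.1} {u4.2, u5.1} {u4.3, u5.3} {u5.2} (out.j = its outer ports)
after gamma, the pattern on (u2, u1, u5, u4, u3) reads {out.1, out.3} {out.2, u1.1, u1.2, u1.3, u2.1, u2.2, u2.3} {u3.1} {u3.2} {u3.3} {u4.1} {u4.2, u5.1} {u4.3, u5.3} {u5.2} (out.j = its outer ports)


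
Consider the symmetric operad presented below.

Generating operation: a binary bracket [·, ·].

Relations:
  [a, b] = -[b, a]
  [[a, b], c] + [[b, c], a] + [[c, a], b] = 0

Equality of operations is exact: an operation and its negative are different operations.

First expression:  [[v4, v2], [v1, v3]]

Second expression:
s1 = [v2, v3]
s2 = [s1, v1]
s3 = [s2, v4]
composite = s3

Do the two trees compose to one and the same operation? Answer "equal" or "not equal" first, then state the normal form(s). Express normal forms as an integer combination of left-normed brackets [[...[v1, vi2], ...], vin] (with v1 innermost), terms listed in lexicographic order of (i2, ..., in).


not equal: they reduce to [[[v1, v3], v2], v4] - [[[v1, v3], v4], v2] and -[[[v1, v2], v3], v4] + [[[v1, v3], v2], v4]

The first expression reduces to [[[v1, v3], v2], v4] - [[[v1, v3], v4], v2]
The second expression reduces to -[[[v1, v2], v3], v4] + [[[v1, v3], v2], v4]
Different reductions; not equal.


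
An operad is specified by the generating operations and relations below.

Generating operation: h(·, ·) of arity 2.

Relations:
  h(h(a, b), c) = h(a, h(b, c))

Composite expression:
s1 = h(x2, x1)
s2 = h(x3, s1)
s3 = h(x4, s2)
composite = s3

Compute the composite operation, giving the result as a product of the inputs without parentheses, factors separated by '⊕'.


x4 ⊕ x3 ⊕ x2 ⊕ x1

Under associativity of h, the answer is the x's in reading order.
h(x2, x1) spells out as x2 ⊕ x1
h(x3, h(x2, x1)) spells out as x3 ⊕ x2 ⊕ x1
h(x4, h(x3, h(x2, x1))) spells out as x4 ⊕ x3 ⊕ x2 ⊕ x1


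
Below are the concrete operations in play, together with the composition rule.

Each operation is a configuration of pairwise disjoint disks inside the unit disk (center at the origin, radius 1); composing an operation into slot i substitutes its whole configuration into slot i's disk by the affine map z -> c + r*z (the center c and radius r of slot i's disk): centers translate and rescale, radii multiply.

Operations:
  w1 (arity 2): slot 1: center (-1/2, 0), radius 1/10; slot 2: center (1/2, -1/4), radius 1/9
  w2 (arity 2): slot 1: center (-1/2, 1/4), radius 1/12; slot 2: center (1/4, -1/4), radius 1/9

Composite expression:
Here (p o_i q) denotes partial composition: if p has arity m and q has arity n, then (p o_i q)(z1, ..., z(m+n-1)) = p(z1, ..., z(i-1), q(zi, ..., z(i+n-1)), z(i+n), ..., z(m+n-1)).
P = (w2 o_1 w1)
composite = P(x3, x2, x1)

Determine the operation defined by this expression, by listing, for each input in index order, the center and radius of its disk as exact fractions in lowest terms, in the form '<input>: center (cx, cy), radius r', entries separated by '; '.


Follow each x-input down from w2: c' goes to c + r*c', radius to r*r'.
x3: after 2 affine steps, its disk has center (-13/24, 1/4), radius 1/120
x2: after 2 affine steps, its disk has center (-11/24, 11/48), radius 1/108
x1: after 1 affine step, its disk has center (1/4, -1/4), radius 1/9

x1: center (1/4, -1/4), radius 1/9; x2: center (-11/24, 11/48), radius 1/108; x3: center (-13/24, 1/4), radius 1/120


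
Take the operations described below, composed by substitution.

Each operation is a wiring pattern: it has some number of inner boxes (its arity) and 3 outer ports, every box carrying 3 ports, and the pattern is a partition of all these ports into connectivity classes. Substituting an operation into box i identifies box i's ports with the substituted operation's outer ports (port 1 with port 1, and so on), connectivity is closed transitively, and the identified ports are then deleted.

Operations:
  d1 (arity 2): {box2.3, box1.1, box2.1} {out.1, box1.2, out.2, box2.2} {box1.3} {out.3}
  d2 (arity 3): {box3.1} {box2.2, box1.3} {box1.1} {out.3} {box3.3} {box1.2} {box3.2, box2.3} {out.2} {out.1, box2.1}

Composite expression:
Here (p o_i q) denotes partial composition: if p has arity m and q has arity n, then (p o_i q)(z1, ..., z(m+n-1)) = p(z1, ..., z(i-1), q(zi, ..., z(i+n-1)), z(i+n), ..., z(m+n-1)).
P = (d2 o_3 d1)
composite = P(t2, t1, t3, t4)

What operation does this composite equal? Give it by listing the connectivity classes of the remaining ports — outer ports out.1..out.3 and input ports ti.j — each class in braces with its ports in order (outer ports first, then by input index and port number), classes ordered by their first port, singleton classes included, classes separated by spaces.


{out.1, t1.1} {out.2} {out.3} {t1.2, t2.3} {t1.3, t3.2, t4.2} {t2.1} {t2.2} {t3.1, t4.1, t4.3} {t3.3}

Two ports join when wires chain via d2-identified ports.
through d1, on inputs (t3, t4): {out.1, out.2, t3.2, t4.2} {out.3} {t3.1, t4.1, t4.3} {t3.3} (out.j = stage outer ports)
through d2, on inputs (t2, t1, t3, t4): {out.1, t1.1} {out.2} {out.3} {t1.2, t2.3} {t1.3, t3.2, t4.2} {t2.1} {t2.2} {t3.1, t4.1, t4.3} {t3.3} (out.j = stage outer ports)


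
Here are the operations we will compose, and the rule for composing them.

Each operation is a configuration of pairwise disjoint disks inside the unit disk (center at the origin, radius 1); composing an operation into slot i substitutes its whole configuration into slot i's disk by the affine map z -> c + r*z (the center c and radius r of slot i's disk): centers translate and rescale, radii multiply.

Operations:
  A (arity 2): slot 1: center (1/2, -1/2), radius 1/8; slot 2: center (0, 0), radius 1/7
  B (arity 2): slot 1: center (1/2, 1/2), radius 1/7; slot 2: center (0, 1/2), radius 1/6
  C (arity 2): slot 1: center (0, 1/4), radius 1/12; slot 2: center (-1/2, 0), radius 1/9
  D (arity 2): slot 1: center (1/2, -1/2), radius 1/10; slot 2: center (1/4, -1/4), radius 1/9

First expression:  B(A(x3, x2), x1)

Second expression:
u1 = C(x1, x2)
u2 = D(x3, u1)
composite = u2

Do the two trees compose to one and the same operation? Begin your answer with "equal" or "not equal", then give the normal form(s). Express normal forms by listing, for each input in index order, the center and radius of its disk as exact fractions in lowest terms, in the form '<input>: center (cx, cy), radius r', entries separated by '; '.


not equal; the first gives x1: center (0, 1/2), radius 1/6; x2: center (1/2, 1/2), radius 1/49; x3: center (4/7, 3/7), radius 1/56 and the second x1: center (1/4, -2/9), radius 1/108; x2: center (7/36, -1/4), radius 1/81; x3: center (1/2, -1/2), radius 1/10

Reducing the first expression gives x1: center (0, 1/2), radius 1/6; x2: center (1/2, 1/2), radius 1/49; x3: center (4/7, 3/7), radius 1/56
Reducing the second expression gives x1: center (1/4, -2/9), radius 1/108; x2: center (7/36, -1/4), radius 1/81; x3: center (1/2, -1/2), radius 1/10
They disagree, so not equal.


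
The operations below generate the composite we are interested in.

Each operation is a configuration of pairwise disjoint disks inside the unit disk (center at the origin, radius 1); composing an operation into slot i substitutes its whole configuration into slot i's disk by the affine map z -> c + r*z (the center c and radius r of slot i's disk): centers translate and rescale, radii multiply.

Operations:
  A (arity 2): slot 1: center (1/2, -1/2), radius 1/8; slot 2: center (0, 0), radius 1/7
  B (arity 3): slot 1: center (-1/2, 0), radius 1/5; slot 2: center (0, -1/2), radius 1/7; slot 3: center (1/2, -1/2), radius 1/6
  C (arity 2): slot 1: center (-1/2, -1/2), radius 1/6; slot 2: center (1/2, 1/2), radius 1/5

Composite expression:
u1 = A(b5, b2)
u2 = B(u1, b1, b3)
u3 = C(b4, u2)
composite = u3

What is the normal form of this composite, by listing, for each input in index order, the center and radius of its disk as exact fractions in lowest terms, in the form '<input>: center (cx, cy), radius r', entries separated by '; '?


b1: center (1/2, 2/5), radius 1/35; b2: center (2/5, 1/2), radius 1/175; b3: center (3/5, 2/5), radius 1/30; b4: center (-1/2, -1/2), radius 1/6; b5: center (21/50, 12/25), radius 1/200

Only the slot chain above each b matters under C; compose those maps.
tracing b4 down its 1-map path: center (-1/2, -1/2), radius 1/6
tracing b5 down its 3-map path: center (21/50, 12/25), radius 1/200
tracing b2 down its 3-map path: center (2/5, 1/2), radius 1/175
tracing b1 down its 2-map path: center (1/2, 2/5), radius 1/35
tracing b3 down its 2-map path: center (3/5, 2/5), radius 1/30


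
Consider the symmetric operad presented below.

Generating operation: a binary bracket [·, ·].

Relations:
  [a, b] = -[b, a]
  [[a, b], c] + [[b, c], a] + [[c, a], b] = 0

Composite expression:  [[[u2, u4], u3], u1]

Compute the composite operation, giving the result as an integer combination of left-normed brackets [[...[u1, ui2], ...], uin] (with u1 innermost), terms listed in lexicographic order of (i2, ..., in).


-[[[u1, u2], u4], u3] + [[[u1, u3], u2], u4] - [[[u1, u3], u4], u2] + [[[u1, u4], u2], u3]

Skip Jacobi rewriting: expand, keep u1-initial words, read off terms.
Composite bracket: [[[u2, u4], u3], u1]
Full expansion: 8 signed words from ab - ba (2^3 = 8).
Words beginning with u1 determine it all:
  from u1u2u4u3, sign -1: term -[[[u1, u2], u4], u3]
  from u1u3u2u4, sign +1: term +[[[u1, u3], u2], u4]
  from u1u3u4u2, sign -1: term -[[[u1, u3], u4], u2]
  from u1u4u2u3, sign +1: term +[[[u1, u4], u2], u3]


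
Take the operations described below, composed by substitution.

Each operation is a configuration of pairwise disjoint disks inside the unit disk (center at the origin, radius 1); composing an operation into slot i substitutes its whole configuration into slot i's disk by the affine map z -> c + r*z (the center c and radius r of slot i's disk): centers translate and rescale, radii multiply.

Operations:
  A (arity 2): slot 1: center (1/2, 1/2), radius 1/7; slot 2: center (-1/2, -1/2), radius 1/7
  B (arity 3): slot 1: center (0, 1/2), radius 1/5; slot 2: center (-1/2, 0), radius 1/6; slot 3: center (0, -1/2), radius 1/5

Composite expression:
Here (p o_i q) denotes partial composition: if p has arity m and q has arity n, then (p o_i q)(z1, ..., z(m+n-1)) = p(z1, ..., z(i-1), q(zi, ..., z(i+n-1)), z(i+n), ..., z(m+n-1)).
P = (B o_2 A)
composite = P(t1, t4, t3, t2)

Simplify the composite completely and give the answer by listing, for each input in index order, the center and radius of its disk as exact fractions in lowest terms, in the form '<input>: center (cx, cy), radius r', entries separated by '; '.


t1: center (0, 1/2), radius 1/5; t2: center (0, -1/2), radius 1/5; t3: center (-7/12, -1/12), radius 1/42; t4: center (-5/12, 1/12), radius 1/42

Each t-disk chains the slot maps above it in B; radii multiply.
input t1: composing its 1 substitution step yields center (0, 1/2), radius 1/5
input t4: composing its 2 substitution steps yields center (-5/12, 1/12), radius 1/42
input t3: composing its 2 substitution steps yields center (-7/12, -1/12), radius 1/42
input t2: composing its 1 substitution step yields center (0, -1/2), radius 1/5


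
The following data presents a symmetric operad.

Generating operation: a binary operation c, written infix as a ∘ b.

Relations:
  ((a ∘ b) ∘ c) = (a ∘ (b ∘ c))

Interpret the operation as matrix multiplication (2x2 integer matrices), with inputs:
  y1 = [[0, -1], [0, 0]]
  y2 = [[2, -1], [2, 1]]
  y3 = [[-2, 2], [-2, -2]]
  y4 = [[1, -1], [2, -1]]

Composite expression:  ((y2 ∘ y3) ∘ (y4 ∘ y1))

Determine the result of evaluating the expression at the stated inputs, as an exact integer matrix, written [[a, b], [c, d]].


[[0, -10], [0, 2]]

(y2 ∘ y3) = [[-2, 6], [-6, 2]]
(y4 ∘ y1) = [[0, -1], [0, -2]]
((y2 ∘ y3) ∘ (y4 ∘ y1)) = [[0, -10], [0, 2]]


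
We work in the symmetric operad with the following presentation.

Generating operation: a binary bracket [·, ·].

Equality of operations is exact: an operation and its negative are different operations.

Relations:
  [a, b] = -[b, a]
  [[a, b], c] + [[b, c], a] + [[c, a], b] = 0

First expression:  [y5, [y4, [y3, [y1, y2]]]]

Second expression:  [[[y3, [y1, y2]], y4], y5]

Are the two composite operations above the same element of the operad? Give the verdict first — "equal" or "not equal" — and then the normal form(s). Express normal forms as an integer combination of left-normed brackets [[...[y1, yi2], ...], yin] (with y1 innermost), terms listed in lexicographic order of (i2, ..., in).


equal; both compose to -[[[[y1, y2], y3], y4], y5]


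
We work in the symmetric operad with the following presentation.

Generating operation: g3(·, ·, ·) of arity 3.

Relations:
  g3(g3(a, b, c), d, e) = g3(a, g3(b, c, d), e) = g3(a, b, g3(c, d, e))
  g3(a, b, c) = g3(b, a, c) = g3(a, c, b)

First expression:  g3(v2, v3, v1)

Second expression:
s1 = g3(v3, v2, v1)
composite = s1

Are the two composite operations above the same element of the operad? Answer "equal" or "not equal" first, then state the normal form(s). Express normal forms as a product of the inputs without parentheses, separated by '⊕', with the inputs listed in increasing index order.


equal; both compose to v1 ⊕ v2 ⊕ v3

Normal form of the first expression: v1 ⊕ v2 ⊕ v3
Normal form of the second expression: v1 ⊕ v2 ⊕ v3
The normal forms match — equal.


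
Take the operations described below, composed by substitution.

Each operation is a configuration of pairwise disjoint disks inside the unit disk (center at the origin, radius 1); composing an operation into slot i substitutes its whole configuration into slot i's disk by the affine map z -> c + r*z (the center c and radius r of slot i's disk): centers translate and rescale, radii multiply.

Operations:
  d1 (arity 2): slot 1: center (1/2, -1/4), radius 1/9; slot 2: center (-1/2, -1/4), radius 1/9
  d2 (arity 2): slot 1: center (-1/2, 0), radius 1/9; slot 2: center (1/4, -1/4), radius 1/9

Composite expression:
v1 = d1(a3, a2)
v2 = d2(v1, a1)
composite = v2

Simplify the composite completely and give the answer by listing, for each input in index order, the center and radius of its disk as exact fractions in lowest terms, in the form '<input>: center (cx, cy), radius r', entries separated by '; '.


a1: center (1/4, -1/4), radius 1/9; a2: center (-5/9, -1/36), radius 1/81; a3: center (-4/9, -1/36), radius 1/81

Only the slot chain above each a matters under d2; compose those maps.
tracing a3 down its 2-map path: center (-4/9, -1/36), radius 1/81
tracing a2 down its 2-map path: center (-5/9, -1/36), radius 1/81
tracing a1 down its 1-map path: center (1/4, -1/4), radius 1/9


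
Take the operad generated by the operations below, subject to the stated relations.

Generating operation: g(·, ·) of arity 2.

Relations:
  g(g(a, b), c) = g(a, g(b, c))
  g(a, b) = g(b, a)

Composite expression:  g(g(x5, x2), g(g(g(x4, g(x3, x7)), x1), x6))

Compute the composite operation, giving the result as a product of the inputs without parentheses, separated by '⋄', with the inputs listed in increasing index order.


x1 ⋄ x2 ⋄ x3 ⋄ x4 ⋄ x5 ⋄ x6 ⋄ x7

Any arrangement under g is one operation, so sort the x-inputs.
g(x5, x2) collapses to x5 ⋄ x2
g(x3, x7) collapses to x3 ⋄ x7
g(x4, g(x3, x7)) collapses to x4 ⋄ x3 ⋄ x7
g(g(x4, g(x3, x7)), x1) collapses to x4 ⋄ x3 ⋄ x7 ⋄ x1
g(g(g(x4, g(x3, x7)), x1), x6) collapses to x4 ⋄ x3 ⋄ x7 ⋄ x1 ⋄ x6
g(g(x5, x2), g(g(g(x4, g(x3, x7)), x1), x6)) collapses to x5 ⋄ x2 ⋄ x4 ⋄ x3 ⋄ x7 ⋄ x1 ⋄ x6
commutativity sorts the factors: x1 ⋄ x2 ⋄ x3 ⋄ x4 ⋄ x5 ⋄ x6 ⋄ x7


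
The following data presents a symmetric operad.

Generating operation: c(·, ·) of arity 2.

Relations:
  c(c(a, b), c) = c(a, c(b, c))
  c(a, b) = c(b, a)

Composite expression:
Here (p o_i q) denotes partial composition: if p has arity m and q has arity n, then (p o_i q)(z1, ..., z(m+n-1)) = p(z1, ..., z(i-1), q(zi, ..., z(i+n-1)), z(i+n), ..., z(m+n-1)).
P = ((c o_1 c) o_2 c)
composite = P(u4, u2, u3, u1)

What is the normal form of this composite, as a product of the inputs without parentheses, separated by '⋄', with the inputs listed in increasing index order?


u1 ⋄ u2 ⋄ u3 ⋄ u4

Both nesting and order wash out for c; what remains is which u's occur.
c(u2, u3) linearizes to u2 ⋄ u3
c(u4, c(u2, u3)) linearizes to u4 ⋄ u2 ⋄ u3
c(c(u4, c(u2, u3)), u1) linearizes to u4 ⋄ u2 ⋄ u3 ⋄ u1
commutativity sorts the factors: u1 ⋄ u2 ⋄ u3 ⋄ u4


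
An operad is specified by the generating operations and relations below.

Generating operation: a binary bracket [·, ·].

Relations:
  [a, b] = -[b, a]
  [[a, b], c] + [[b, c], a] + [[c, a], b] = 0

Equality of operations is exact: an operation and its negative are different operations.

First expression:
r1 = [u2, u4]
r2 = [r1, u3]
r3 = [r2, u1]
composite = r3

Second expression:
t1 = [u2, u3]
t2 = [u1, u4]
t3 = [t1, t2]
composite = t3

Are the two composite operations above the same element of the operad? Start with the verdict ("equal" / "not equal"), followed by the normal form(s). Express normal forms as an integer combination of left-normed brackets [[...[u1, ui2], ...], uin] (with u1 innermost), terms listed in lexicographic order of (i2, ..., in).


not equal: they reduce to -[[[u1, u2], u4], u3] + [[[u1, u3], u2], u4] - [[[u1, u3], u4], u2] + [[[u1, u4], u2], u3] and -[[[u1, u4], u2], u3] + [[[u1, u4], u3], u2]


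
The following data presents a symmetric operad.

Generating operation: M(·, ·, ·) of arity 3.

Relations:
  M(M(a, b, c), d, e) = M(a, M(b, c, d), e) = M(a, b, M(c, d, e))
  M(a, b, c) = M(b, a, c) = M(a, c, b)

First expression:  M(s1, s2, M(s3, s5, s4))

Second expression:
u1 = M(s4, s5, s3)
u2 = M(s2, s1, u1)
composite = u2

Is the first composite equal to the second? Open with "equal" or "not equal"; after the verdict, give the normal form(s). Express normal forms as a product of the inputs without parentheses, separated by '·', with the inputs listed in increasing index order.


The first composite normalizes to s1 · s2 · s3 · s4 · s5
The second composite normalizes to s1 · s2 · s3 · s4 · s5
One common form — equal.

equal: each reduces to s1 · s2 · s3 · s4 · s5


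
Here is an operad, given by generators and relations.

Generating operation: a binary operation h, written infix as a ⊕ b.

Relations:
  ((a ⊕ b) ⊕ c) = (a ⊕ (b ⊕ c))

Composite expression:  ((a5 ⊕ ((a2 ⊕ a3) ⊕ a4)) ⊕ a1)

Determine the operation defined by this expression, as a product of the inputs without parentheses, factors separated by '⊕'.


a5 ⊕ a2 ⊕ a3 ⊕ a4 ⊕ a1

The h-tree's shape is irrelevant; the a-reading-order decides.
(a2 ⊕ a3) collapses to a2 ⊕ a3
((a2 ⊕ a3) ⊕ a4) collapses to a2 ⊕ a3 ⊕ a4
(a5 ⊕ ((a2 ⊕ a3) ⊕ a4)) collapses to a5 ⊕ a2 ⊕ a3 ⊕ a4
((a5 ⊕ ((a2 ⊕ a3) ⊕ a4)) ⊕ a1) collapses to a5 ⊕ a2 ⊕ a3 ⊕ a4 ⊕ a1


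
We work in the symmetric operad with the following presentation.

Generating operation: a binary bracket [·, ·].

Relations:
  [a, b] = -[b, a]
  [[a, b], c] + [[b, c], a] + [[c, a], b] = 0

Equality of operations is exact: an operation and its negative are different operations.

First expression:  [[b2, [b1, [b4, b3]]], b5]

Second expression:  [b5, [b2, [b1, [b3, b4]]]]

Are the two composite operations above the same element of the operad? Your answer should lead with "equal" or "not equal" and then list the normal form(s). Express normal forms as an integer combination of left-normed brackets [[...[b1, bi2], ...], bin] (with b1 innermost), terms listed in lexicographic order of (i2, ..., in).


equal — both sides give [[[[b1, b3], b4], b2], b5] - [[[[b1, b4], b3], b2], b5]

The first expression reduces to [[[[b1, b3], b4], b2], b5] - [[[[b1, b4], b3], b2], b5]
The second expression reduces to [[[[b1, b3], b4], b2], b5] - [[[[b1, b4], b3], b2], b5]
One common form — equal.


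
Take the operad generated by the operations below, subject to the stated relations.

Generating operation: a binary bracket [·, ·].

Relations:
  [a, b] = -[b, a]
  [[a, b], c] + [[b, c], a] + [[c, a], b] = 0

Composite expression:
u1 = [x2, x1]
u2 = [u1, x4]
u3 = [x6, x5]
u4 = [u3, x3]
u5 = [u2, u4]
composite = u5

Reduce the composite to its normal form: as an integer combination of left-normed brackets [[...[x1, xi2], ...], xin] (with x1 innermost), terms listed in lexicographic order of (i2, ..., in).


-[[[[[x1, x2], x4], x3], x5], x6] + [[[[[x1, x2], x4], x3], x6], x5] + [[[[[x1, x2], x4], x5], x6], x3] - [[[[[x1, x2], x4], x6], x5], x3]

Skip Jacobi rewriting: expand, keep x1-initial words, read off terms.
Composite bracket: [[[x2, x1], x4], [[x6, x5], x3]]
Applying ab - ba throughout gives 32 signed words (2^5 = 32).
Keep just the words that open with x1:
  sign of x1x2x4x3x5x6 is -1, so it contributes -[[[[[x1, x2], x4], x3], x5], x6]
  sign of x1x2x4x3x6x5 is +1, so it contributes +[[[[[x1, x2], x4], x3], x6], x5]
  sign of x1x2x4x5x6x3 is +1, so it contributes +[[[[[x1, x2], x4], x5], x6], x3]
  sign of x1x2x4x6x5x3 is -1, so it contributes -[[[[[x1, x2], x4], x6], x5], x3]


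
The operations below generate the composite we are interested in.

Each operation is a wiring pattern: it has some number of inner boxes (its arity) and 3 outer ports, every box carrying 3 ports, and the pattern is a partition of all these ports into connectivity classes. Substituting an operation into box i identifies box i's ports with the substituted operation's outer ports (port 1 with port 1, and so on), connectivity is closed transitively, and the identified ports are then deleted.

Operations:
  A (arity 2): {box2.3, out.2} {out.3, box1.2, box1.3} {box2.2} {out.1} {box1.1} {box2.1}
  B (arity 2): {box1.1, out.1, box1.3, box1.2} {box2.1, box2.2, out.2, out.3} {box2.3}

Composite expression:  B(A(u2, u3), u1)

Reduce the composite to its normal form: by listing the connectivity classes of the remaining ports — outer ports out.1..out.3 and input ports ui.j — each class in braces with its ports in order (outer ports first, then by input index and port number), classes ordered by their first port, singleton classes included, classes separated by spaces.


{out.1, u2.2, u2.3, u3.3} {out.2, out.3, u1.1, u1.2} {u1.3} {u2.1} {u3.1} {u3.2}

Connectivity passes through glued B-boundaries; trace each wire chain.
composing A on (u2, u3), with out.j its own outer ports: {out.1} {out.2, u3.3} {out.3, u2.2, u2.3} {u2.1} {u3.1} {u3.2}
composing B on (u2, u3, u1), with out.j its own outer ports: {out.1, u2.2, u2.3, u3.3} {out.2, out.3, u1.1, u1.2} {u1.3} {u2.1} {u3.1} {u3.2}
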